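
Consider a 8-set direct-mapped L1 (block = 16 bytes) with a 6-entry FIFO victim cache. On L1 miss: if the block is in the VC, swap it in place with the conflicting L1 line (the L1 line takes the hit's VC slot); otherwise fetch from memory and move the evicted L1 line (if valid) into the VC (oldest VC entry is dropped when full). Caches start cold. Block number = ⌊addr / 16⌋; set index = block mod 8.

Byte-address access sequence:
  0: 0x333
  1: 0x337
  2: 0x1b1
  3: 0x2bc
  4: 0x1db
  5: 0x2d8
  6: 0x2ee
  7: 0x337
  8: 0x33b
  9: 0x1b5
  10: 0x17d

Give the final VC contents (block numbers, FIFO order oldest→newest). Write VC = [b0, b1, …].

VC = [43, 51, 29]

  [0] addr=0x333 blk=51 s=3: MISS | VC []
  [1] addr=0x337 blk=51 s=3: L1-HIT | VC []
  [2] addr=0x1b1 blk=27 s=3: MISS | VC [51]
  [3] addr=0x2bc blk=43 s=3: MISS | VC [51, 27]
  [4] addr=0x1db blk=29 s=5: MISS | VC [51, 27]
  [5] addr=0x2d8 blk=45 s=5: MISS | VC [51, 27, 29]
  [6] addr=0x2ee blk=46 s=6: MISS | VC [51, 27, 29]
  [7] addr=0x337 blk=51 s=3: VC-HIT | VC [43, 27, 29]
  [8] addr=0x33b blk=51 s=3: L1-HIT | VC [43, 27, 29]
  [9] addr=0x1b5 blk=27 s=3: VC-HIT | VC [43, 51, 29]
  [10] addr=0x17d blk=23 s=7: MISS | VC [43, 51, 29]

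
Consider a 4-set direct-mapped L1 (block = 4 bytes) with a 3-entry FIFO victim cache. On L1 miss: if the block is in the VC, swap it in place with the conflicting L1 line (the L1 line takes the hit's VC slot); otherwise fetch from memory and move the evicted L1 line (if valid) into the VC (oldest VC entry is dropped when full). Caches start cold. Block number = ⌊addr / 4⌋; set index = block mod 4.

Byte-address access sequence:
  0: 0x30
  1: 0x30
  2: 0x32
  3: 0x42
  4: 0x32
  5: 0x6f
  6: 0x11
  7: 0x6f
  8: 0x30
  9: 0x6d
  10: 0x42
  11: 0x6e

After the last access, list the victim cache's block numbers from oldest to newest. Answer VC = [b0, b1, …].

  [0] addr=0x30 blk=12 s=0: MISS | VC []
  [1] addr=0x30 blk=12 s=0: L1-HIT | VC []
  [2] addr=0x32 blk=12 s=0: L1-HIT | VC []
  [3] addr=0x42 blk=16 s=0: MISS | VC [12]
  [4] addr=0x32 blk=12 s=0: VC-HIT | VC [16]
  [5] addr=0x6f blk=27 s=3: MISS | VC [16]
  [6] addr=0x11 blk=4 s=0: MISS | VC [16, 12]
  [7] addr=0x6f blk=27 s=3: L1-HIT | VC [16, 12]
  [8] addr=0x30 blk=12 s=0: VC-HIT | VC [16, 4]
  [9] addr=0x6d blk=27 s=3: L1-HIT | VC [16, 4]
  [10] addr=0x42 blk=16 s=0: VC-HIT | VC [12, 4]
  [11] addr=0x6e blk=27 s=3: L1-HIT | VC [12, 4]

VC = [12, 4]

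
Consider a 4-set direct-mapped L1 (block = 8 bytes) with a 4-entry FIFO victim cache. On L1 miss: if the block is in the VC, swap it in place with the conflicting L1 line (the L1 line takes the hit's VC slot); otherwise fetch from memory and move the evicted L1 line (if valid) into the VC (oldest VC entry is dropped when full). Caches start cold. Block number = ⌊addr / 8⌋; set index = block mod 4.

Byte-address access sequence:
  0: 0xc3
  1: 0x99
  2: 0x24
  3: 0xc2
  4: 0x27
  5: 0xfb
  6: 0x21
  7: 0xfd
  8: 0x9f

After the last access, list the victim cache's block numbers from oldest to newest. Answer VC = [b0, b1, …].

VC = [24, 31]

  [0] addr=0xc3 blk=24 s=0: MISS | VC []
  [1] addr=0x99 blk=19 s=3: MISS | VC []
  [2] addr=0x24 blk=4 s=0: MISS | VC [24]
  [3] addr=0xc2 blk=24 s=0: VC-HIT | VC [4]
  [4] addr=0x27 blk=4 s=0: VC-HIT | VC [24]
  [5] addr=0xfb blk=31 s=3: MISS | VC [24, 19]
  [6] addr=0x21 blk=4 s=0: L1-HIT | VC [24, 19]
  [7] addr=0xfd blk=31 s=3: L1-HIT | VC [24, 19]
  [8] addr=0x9f blk=19 s=3: VC-HIT | VC [24, 31]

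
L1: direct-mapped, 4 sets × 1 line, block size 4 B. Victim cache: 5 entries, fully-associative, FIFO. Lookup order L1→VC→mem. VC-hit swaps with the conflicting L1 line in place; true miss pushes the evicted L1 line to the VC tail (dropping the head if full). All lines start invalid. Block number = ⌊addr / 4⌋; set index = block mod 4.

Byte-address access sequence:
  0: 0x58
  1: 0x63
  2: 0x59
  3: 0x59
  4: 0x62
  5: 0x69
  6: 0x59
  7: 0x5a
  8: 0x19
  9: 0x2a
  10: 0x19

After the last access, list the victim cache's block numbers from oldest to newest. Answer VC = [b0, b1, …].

VC = [26, 22, 10]

#0 0x58→b22/s2 MISS; vc=[]
#1 0x63→b24/s0 MISS; vc=[]
#2 0x59→b22/s2 L1-HIT; vc=[]
#3 0x59→b22/s2 L1-HIT; vc=[]
#4 0x62→b24/s0 L1-HIT; vc=[]
#5 0x69→b26/s2 MISS; vc=[22]
#6 0x59→b22/s2 VC-HIT; vc=[26]
#7 0x5a→b22/s2 L1-HIT; vc=[26]
#8 0x19→b6/s2 MISS; vc=[26,22]
#9 0x2a→b10/s2 MISS; vc=[26,22,6]
#10 0x19→b6/s2 VC-HIT; vc=[26,22,10]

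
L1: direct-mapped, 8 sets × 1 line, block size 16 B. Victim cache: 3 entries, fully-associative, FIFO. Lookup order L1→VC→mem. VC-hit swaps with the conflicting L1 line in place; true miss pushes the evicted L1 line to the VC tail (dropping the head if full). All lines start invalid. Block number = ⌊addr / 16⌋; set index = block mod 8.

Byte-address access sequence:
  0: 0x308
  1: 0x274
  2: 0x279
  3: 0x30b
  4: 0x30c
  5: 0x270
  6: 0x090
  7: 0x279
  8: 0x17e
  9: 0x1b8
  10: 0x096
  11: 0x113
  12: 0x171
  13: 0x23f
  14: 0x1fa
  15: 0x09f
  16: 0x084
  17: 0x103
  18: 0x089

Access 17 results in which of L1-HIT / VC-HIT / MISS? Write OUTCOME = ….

OUTCOME = MISS

0: 0x308 (blk 48, set 0) → MISS  vc=[]
1: 0x274 (blk 39, set 7) → MISS  vc=[]
2: 0x279 (blk 39, set 7) → L1-HIT  vc=[]
3: 0x30b (blk 48, set 0) → L1-HIT  vc=[]
4: 0x30c (blk 48, set 0) → L1-HIT  vc=[]
5: 0x270 (blk 39, set 7) → L1-HIT  vc=[]
6: 0x90 (blk 9, set 1) → MISS  vc=[]
7: 0x279 (blk 39, set 7) → L1-HIT  vc=[]
8: 0x17e (blk 23, set 7) → MISS  vc=[39]
9: 0x1b8 (blk 27, set 3) → MISS  vc=[39]
10: 0x96 (blk 9, set 1) → L1-HIT  vc=[39]
11: 0x113 (blk 17, set 1) → MISS  vc=[39, 9]
12: 0x171 (blk 23, set 7) → L1-HIT  vc=[39, 9]
13: 0x23f (blk 35, set 3) → MISS  vc=[39, 9, 27]
14: 0x1fa (blk 31, set 7) → MISS  vc=[9, 27, 23]
15: 0x9f (blk 9, set 1) → VC-HIT  vc=[17, 27, 23]
16: 0x84 (blk 8, set 0) → MISS  vc=[27, 23, 48]
17: 0x103 (blk 16, set 0) → MISS  vc=[23, 48, 8]
18: 0x89 (blk 8, set 0) → VC-HIT  vc=[23, 48, 16]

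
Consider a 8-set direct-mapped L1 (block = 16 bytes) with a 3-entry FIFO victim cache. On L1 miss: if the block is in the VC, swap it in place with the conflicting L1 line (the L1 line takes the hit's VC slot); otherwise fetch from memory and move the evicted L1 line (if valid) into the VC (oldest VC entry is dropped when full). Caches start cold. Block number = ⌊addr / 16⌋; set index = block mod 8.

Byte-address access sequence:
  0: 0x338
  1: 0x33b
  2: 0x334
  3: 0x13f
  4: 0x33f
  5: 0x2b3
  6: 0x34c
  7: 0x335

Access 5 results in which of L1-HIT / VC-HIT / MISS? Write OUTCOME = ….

OUTCOME = MISS

  [0] addr=0x338 blk=51 s=3: MISS | VC []
  [1] addr=0x33b blk=51 s=3: L1-HIT | VC []
  [2] addr=0x334 blk=51 s=3: L1-HIT | VC []
  [3] addr=0x13f blk=19 s=3: MISS | VC [51]
  [4] addr=0x33f blk=51 s=3: VC-HIT | VC [19]
  [5] addr=0x2b3 blk=43 s=3: MISS | VC [19, 51]
  [6] addr=0x34c blk=52 s=4: MISS | VC [19, 51]
  [7] addr=0x335 blk=51 s=3: VC-HIT | VC [19, 43]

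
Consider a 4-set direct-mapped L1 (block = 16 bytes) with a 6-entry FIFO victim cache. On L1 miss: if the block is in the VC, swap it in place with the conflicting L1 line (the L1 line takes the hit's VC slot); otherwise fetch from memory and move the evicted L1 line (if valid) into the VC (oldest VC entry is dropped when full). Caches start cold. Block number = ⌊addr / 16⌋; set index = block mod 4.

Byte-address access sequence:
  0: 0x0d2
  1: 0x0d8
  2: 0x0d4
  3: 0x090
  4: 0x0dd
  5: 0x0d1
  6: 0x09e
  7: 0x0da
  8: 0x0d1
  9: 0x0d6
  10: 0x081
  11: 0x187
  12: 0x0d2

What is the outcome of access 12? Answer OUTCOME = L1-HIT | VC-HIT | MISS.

#0 0xd2→b13/s1 MISS; vc=[]
#1 0xd8→b13/s1 L1-HIT; vc=[]
#2 0xd4→b13/s1 L1-HIT; vc=[]
#3 0x90→b9/s1 MISS; vc=[13]
#4 0xdd→b13/s1 VC-HIT; vc=[9]
#5 0xd1→b13/s1 L1-HIT; vc=[9]
#6 0x9e→b9/s1 VC-HIT; vc=[13]
#7 0xda→b13/s1 VC-HIT; vc=[9]
#8 0xd1→b13/s1 L1-HIT; vc=[9]
#9 0xd6→b13/s1 L1-HIT; vc=[9]
#10 0x81→b8/s0 MISS; vc=[9]
#11 0x187→b24/s0 MISS; vc=[9,8]
#12 0xd2→b13/s1 L1-HIT; vc=[9,8]

OUTCOME = L1-HIT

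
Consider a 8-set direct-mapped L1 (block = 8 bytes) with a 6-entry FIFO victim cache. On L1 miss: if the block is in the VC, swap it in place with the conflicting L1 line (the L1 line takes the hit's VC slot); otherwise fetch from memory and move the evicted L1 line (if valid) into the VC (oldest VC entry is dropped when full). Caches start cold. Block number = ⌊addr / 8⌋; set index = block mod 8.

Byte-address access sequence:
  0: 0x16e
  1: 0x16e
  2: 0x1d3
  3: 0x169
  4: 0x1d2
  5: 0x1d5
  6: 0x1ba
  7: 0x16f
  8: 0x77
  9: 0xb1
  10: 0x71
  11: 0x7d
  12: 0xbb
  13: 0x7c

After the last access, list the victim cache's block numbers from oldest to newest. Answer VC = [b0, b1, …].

0: 0x16e (blk 45, set 5) → MISS  vc=[]
1: 0x16e (blk 45, set 5) → L1-HIT  vc=[]
2: 0x1d3 (blk 58, set 2) → MISS  vc=[]
3: 0x169 (blk 45, set 5) → L1-HIT  vc=[]
4: 0x1d2 (blk 58, set 2) → L1-HIT  vc=[]
5: 0x1d5 (blk 58, set 2) → L1-HIT  vc=[]
6: 0x1ba (blk 55, set 7) → MISS  vc=[]
7: 0x16f (blk 45, set 5) → L1-HIT  vc=[]
8: 0x77 (blk 14, set 6) → MISS  vc=[]
9: 0xb1 (blk 22, set 6) → MISS  vc=[14]
10: 0x71 (blk 14, set 6) → VC-HIT  vc=[22]
11: 0x7d (blk 15, set 7) → MISS  vc=[22, 55]
12: 0xbb (blk 23, set 7) → MISS  vc=[22, 55, 15]
13: 0x7c (blk 15, set 7) → VC-HIT  vc=[22, 55, 23]

VC = [22, 55, 23]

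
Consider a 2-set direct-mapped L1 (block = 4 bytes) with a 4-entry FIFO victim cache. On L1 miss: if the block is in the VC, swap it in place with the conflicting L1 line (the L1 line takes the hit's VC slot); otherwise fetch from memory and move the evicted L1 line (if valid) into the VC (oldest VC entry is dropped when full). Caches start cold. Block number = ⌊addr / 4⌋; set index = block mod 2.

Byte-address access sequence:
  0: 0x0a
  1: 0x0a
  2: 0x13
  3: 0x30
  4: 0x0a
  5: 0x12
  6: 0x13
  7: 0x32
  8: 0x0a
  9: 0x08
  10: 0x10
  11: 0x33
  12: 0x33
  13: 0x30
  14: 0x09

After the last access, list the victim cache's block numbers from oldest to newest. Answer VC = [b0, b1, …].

VC = [12, 4]

  [0] addr=0xa blk=2 s=0: MISS | VC []
  [1] addr=0xa blk=2 s=0: L1-HIT | VC []
  [2] addr=0x13 blk=4 s=0: MISS | VC [2]
  [3] addr=0x30 blk=12 s=0: MISS | VC [2, 4]
  [4] addr=0xa blk=2 s=0: VC-HIT | VC [12, 4]
  [5] addr=0x12 blk=4 s=0: VC-HIT | VC [12, 2]
  [6] addr=0x13 blk=4 s=0: L1-HIT | VC [12, 2]
  [7] addr=0x32 blk=12 s=0: VC-HIT | VC [4, 2]
  [8] addr=0xa blk=2 s=0: VC-HIT | VC [4, 12]
  [9] addr=0x8 blk=2 s=0: L1-HIT | VC [4, 12]
  [10] addr=0x10 blk=4 s=0: VC-HIT | VC [2, 12]
  [11] addr=0x33 blk=12 s=0: VC-HIT | VC [2, 4]
  [12] addr=0x33 blk=12 s=0: L1-HIT | VC [2, 4]
  [13] addr=0x30 blk=12 s=0: L1-HIT | VC [2, 4]
  [14] addr=0x9 blk=2 s=0: VC-HIT | VC [12, 4]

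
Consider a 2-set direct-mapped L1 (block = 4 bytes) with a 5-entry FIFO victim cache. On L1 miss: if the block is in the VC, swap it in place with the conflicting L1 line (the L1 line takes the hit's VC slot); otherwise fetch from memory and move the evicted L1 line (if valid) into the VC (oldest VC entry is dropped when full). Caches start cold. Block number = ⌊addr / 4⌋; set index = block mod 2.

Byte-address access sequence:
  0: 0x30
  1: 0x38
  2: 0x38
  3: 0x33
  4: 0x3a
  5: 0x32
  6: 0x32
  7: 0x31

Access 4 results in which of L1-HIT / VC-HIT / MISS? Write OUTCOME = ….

0: 0x30 (blk 12, set 0) → MISS  vc=[]
1: 0x38 (blk 14, set 0) → MISS  vc=[12]
2: 0x38 (blk 14, set 0) → L1-HIT  vc=[12]
3: 0x33 (blk 12, set 0) → VC-HIT  vc=[14]
4: 0x3a (blk 14, set 0) → VC-HIT  vc=[12]
5: 0x32 (blk 12, set 0) → VC-HIT  vc=[14]
6: 0x32 (blk 12, set 0) → L1-HIT  vc=[14]
7: 0x31 (blk 12, set 0) → L1-HIT  vc=[14]

OUTCOME = VC-HIT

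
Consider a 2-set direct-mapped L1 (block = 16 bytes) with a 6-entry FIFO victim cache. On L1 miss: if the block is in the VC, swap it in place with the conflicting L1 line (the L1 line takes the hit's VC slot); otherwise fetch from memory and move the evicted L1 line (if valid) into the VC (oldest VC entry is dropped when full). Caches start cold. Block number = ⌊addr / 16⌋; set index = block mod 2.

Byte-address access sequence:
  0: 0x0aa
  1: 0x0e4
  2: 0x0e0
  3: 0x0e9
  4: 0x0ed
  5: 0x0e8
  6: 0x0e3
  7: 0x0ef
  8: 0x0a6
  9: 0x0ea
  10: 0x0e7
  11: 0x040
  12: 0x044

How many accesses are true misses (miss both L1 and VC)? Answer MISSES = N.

MISSES = 3

#0 0xaa→b10/s0 MISS; vc=[]
#1 0xe4→b14/s0 MISS; vc=[10]
#2 0xe0→b14/s0 L1-HIT; vc=[10]
#3 0xe9→b14/s0 L1-HIT; vc=[10]
#4 0xed→b14/s0 L1-HIT; vc=[10]
#5 0xe8→b14/s0 L1-HIT; vc=[10]
#6 0xe3→b14/s0 L1-HIT; vc=[10]
#7 0xef→b14/s0 L1-HIT; vc=[10]
#8 0xa6→b10/s0 VC-HIT; vc=[14]
#9 0xea→b14/s0 VC-HIT; vc=[10]
#10 0xe7→b14/s0 L1-HIT; vc=[10]
#11 0x40→b4/s0 MISS; vc=[10,14]
#12 0x44→b4/s0 L1-HIT; vc=[10,14]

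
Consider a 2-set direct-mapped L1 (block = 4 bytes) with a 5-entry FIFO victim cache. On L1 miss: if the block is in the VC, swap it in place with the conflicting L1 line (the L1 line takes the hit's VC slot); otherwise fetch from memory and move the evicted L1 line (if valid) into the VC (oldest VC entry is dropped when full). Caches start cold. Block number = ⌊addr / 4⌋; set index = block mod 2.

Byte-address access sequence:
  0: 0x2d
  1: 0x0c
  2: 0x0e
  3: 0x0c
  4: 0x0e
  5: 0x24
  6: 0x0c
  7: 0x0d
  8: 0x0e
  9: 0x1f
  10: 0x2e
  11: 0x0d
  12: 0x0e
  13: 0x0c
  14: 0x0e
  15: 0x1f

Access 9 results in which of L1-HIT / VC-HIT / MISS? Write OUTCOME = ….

0: 0x2d (blk 11, set 1) → MISS  vc=[]
1: 0xc (blk 3, set 1) → MISS  vc=[11]
2: 0xe (blk 3, set 1) → L1-HIT  vc=[11]
3: 0xc (blk 3, set 1) → L1-HIT  vc=[11]
4: 0xe (blk 3, set 1) → L1-HIT  vc=[11]
5: 0x24 (blk 9, set 1) → MISS  vc=[11, 3]
6: 0xc (blk 3, set 1) → VC-HIT  vc=[11, 9]
7: 0xd (blk 3, set 1) → L1-HIT  vc=[11, 9]
8: 0xe (blk 3, set 1) → L1-HIT  vc=[11, 9]
9: 0x1f (blk 7, set 1) → MISS  vc=[11, 9, 3]
10: 0x2e (blk 11, set 1) → VC-HIT  vc=[7, 9, 3]
11: 0xd (blk 3, set 1) → VC-HIT  vc=[7, 9, 11]
12: 0xe (blk 3, set 1) → L1-HIT  vc=[7, 9, 11]
13: 0xc (blk 3, set 1) → L1-HIT  vc=[7, 9, 11]
14: 0xe (blk 3, set 1) → L1-HIT  vc=[7, 9, 11]
15: 0x1f (blk 7, set 1) → VC-HIT  vc=[3, 9, 11]

OUTCOME = MISS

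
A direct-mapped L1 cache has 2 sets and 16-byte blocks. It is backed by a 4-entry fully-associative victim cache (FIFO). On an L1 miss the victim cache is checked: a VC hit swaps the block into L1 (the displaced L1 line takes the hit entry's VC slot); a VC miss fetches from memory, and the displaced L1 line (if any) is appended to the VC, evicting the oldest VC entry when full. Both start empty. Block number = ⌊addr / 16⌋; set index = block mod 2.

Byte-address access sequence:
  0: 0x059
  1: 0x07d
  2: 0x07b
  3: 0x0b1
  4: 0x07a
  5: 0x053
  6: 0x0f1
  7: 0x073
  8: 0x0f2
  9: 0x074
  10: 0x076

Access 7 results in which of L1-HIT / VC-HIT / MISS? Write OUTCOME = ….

#0 0x59→b5/s1 MISS; vc=[]
#1 0x7d→b7/s1 MISS; vc=[5]
#2 0x7b→b7/s1 L1-HIT; vc=[5]
#3 0xb1→b11/s1 MISS; vc=[5,7]
#4 0x7a→b7/s1 VC-HIT; vc=[5,11]
#5 0x53→b5/s1 VC-HIT; vc=[7,11]
#6 0xf1→b15/s1 MISS; vc=[7,11,5]
#7 0x73→b7/s1 VC-HIT; vc=[15,11,5]
#8 0xf2→b15/s1 VC-HIT; vc=[7,11,5]
#9 0x74→b7/s1 VC-HIT; vc=[15,11,5]
#10 0x76→b7/s1 L1-HIT; vc=[15,11,5]

OUTCOME = VC-HIT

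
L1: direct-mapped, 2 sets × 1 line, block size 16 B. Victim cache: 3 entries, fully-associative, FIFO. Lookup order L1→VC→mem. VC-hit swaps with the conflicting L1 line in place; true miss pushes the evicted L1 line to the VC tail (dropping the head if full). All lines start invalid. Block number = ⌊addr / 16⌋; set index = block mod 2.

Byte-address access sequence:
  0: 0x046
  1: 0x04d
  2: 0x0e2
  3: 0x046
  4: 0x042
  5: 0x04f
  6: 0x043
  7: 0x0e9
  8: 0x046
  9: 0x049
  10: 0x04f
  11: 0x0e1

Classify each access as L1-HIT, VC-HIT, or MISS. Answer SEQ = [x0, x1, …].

0: 0x46 (blk 4, set 0) → MISS  vc=[]
1: 0x4d (blk 4, set 0) → L1-HIT  vc=[]
2: 0xe2 (blk 14, set 0) → MISS  vc=[4]
3: 0x46 (blk 4, set 0) → VC-HIT  vc=[14]
4: 0x42 (blk 4, set 0) → L1-HIT  vc=[14]
5: 0x4f (blk 4, set 0) → L1-HIT  vc=[14]
6: 0x43 (blk 4, set 0) → L1-HIT  vc=[14]
7: 0xe9 (blk 14, set 0) → VC-HIT  vc=[4]
8: 0x46 (blk 4, set 0) → VC-HIT  vc=[14]
9: 0x49 (blk 4, set 0) → L1-HIT  vc=[14]
10: 0x4f (blk 4, set 0) → L1-HIT  vc=[14]
11: 0xe1 (blk 14, set 0) → VC-HIT  vc=[4]

SEQ = [MISS, L1-HIT, MISS, VC-HIT, L1-HIT, L1-HIT, L1-HIT, VC-HIT, VC-HIT, L1-HIT, L1-HIT, VC-HIT]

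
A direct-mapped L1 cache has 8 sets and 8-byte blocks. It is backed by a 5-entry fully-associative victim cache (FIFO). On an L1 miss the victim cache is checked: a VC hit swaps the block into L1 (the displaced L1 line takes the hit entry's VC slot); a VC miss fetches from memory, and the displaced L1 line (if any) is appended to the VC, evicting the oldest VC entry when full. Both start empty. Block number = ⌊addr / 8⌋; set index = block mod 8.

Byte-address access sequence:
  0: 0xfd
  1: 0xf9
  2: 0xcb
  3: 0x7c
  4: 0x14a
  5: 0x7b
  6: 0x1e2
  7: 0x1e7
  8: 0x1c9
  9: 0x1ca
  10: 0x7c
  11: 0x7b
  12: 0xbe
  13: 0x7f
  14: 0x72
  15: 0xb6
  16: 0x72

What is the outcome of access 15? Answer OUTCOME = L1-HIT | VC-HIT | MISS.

  [0] addr=0xfd blk=31 s=7: MISS | VC []
  [1] addr=0xf9 blk=31 s=7: L1-HIT | VC []
  [2] addr=0xcb blk=25 s=1: MISS | VC []
  [3] addr=0x7c blk=15 s=7: MISS | VC [31]
  [4] addr=0x14a blk=41 s=1: MISS | VC [31, 25]
  [5] addr=0x7b blk=15 s=7: L1-HIT | VC [31, 25]
  [6] addr=0x1e2 blk=60 s=4: MISS | VC [31, 25]
  [7] addr=0x1e7 blk=60 s=4: L1-HIT | VC [31, 25]
  [8] addr=0x1c9 blk=57 s=1: MISS | VC [31, 25, 41]
  [9] addr=0x1ca blk=57 s=1: L1-HIT | VC [31, 25, 41]
  [10] addr=0x7c blk=15 s=7: L1-HIT | VC [31, 25, 41]
  [11] addr=0x7b blk=15 s=7: L1-HIT | VC [31, 25, 41]
  [12] addr=0xbe blk=23 s=7: MISS | VC [31, 25, 41, 15]
  [13] addr=0x7f blk=15 s=7: VC-HIT | VC [31, 25, 41, 23]
  [14] addr=0x72 blk=14 s=6: MISS | VC [31, 25, 41, 23]
  [15] addr=0xb6 blk=22 s=6: MISS | VC [31, 25, 41, 23, 14]
  [16] addr=0x72 blk=14 s=6: VC-HIT | VC [31, 25, 41, 23, 22]

OUTCOME = MISS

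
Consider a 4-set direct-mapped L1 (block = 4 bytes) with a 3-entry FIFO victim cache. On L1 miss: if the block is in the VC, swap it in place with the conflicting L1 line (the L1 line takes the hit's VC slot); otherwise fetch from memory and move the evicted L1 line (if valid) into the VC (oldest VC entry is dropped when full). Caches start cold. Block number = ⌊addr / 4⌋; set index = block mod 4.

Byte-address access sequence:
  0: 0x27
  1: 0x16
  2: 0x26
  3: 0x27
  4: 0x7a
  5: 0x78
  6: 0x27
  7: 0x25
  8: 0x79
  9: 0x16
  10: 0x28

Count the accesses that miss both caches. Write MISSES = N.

  [0] addr=0x27 blk=9 s=1: MISS | VC []
  [1] addr=0x16 blk=5 s=1: MISS | VC [9]
  [2] addr=0x26 blk=9 s=1: VC-HIT | VC [5]
  [3] addr=0x27 blk=9 s=1: L1-HIT | VC [5]
  [4] addr=0x7a blk=30 s=2: MISS | VC [5]
  [5] addr=0x78 blk=30 s=2: L1-HIT | VC [5]
  [6] addr=0x27 blk=9 s=1: L1-HIT | VC [5]
  [7] addr=0x25 blk=9 s=1: L1-HIT | VC [5]
  [8] addr=0x79 blk=30 s=2: L1-HIT | VC [5]
  [9] addr=0x16 blk=5 s=1: VC-HIT | VC [9]
  [10] addr=0x28 blk=10 s=2: MISS | VC [9, 30]

MISSES = 4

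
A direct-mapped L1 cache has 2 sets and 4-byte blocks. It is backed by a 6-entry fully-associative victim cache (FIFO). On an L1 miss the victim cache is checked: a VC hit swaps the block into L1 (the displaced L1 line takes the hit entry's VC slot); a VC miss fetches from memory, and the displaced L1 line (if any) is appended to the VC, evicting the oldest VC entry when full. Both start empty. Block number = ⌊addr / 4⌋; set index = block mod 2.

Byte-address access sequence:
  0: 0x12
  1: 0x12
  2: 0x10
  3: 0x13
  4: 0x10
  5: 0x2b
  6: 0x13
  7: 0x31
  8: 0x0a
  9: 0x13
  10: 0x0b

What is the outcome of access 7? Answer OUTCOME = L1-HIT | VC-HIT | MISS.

OUTCOME = MISS

0: 0x12 (blk 4, set 0) → MISS  vc=[]
1: 0x12 (blk 4, set 0) → L1-HIT  vc=[]
2: 0x10 (blk 4, set 0) → L1-HIT  vc=[]
3: 0x13 (blk 4, set 0) → L1-HIT  vc=[]
4: 0x10 (blk 4, set 0) → L1-HIT  vc=[]
5: 0x2b (blk 10, set 0) → MISS  vc=[4]
6: 0x13 (blk 4, set 0) → VC-HIT  vc=[10]
7: 0x31 (blk 12, set 0) → MISS  vc=[10, 4]
8: 0xa (blk 2, set 0) → MISS  vc=[10, 4, 12]
9: 0x13 (blk 4, set 0) → VC-HIT  vc=[10, 2, 12]
10: 0xb (blk 2, set 0) → VC-HIT  vc=[10, 4, 12]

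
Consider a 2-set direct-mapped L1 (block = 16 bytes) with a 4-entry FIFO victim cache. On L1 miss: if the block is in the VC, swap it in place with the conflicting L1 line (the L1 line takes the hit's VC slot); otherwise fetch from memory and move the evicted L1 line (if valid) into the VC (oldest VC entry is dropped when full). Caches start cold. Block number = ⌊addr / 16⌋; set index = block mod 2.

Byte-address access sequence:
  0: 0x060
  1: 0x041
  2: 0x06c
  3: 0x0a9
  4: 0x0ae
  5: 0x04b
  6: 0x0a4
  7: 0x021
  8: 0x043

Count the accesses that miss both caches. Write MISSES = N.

MISSES = 4

#0 0x60→b6/s0 MISS; vc=[]
#1 0x41→b4/s0 MISS; vc=[6]
#2 0x6c→b6/s0 VC-HIT; vc=[4]
#3 0xa9→b10/s0 MISS; vc=[4,6]
#4 0xae→b10/s0 L1-HIT; vc=[4,6]
#5 0x4b→b4/s0 VC-HIT; vc=[10,6]
#6 0xa4→b10/s0 VC-HIT; vc=[4,6]
#7 0x21→b2/s0 MISS; vc=[4,6,10]
#8 0x43→b4/s0 VC-HIT; vc=[2,6,10]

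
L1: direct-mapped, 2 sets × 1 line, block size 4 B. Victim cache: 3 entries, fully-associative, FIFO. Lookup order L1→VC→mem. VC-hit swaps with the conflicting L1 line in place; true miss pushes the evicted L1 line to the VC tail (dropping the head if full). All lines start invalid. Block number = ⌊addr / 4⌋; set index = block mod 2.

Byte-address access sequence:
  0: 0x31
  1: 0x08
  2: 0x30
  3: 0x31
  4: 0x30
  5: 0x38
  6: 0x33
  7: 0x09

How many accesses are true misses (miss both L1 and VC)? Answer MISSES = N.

0: 0x31 (blk 12, set 0) → MISS  vc=[]
1: 0x8 (blk 2, set 0) → MISS  vc=[12]
2: 0x30 (blk 12, set 0) → VC-HIT  vc=[2]
3: 0x31 (blk 12, set 0) → L1-HIT  vc=[2]
4: 0x30 (blk 12, set 0) → L1-HIT  vc=[2]
5: 0x38 (blk 14, set 0) → MISS  vc=[2, 12]
6: 0x33 (blk 12, set 0) → VC-HIT  vc=[2, 14]
7: 0x9 (blk 2, set 0) → VC-HIT  vc=[12, 14]

MISSES = 3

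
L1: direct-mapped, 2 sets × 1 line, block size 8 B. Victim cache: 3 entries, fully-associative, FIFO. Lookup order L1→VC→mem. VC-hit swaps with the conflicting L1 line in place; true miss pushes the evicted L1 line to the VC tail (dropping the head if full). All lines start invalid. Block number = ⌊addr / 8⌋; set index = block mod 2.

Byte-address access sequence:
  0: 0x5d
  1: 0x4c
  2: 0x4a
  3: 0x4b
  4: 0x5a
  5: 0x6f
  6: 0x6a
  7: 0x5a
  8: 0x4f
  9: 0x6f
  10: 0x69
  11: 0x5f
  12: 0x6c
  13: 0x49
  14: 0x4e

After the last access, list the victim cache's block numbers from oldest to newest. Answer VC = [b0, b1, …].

  [0] addr=0x5d blk=11 s=1: MISS | VC []
  [1] addr=0x4c blk=9 s=1: MISS | VC [11]
  [2] addr=0x4a blk=9 s=1: L1-HIT | VC [11]
  [3] addr=0x4b blk=9 s=1: L1-HIT | VC [11]
  [4] addr=0x5a blk=11 s=1: VC-HIT | VC [9]
  [5] addr=0x6f blk=13 s=1: MISS | VC [9, 11]
  [6] addr=0x6a blk=13 s=1: L1-HIT | VC [9, 11]
  [7] addr=0x5a blk=11 s=1: VC-HIT | VC [9, 13]
  [8] addr=0x4f blk=9 s=1: VC-HIT | VC [11, 13]
  [9] addr=0x6f blk=13 s=1: VC-HIT | VC [11, 9]
  [10] addr=0x69 blk=13 s=1: L1-HIT | VC [11, 9]
  [11] addr=0x5f blk=11 s=1: VC-HIT | VC [13, 9]
  [12] addr=0x6c blk=13 s=1: VC-HIT | VC [11, 9]
  [13] addr=0x49 blk=9 s=1: VC-HIT | VC [11, 13]
  [14] addr=0x4e blk=9 s=1: L1-HIT | VC [11, 13]

VC = [11, 13]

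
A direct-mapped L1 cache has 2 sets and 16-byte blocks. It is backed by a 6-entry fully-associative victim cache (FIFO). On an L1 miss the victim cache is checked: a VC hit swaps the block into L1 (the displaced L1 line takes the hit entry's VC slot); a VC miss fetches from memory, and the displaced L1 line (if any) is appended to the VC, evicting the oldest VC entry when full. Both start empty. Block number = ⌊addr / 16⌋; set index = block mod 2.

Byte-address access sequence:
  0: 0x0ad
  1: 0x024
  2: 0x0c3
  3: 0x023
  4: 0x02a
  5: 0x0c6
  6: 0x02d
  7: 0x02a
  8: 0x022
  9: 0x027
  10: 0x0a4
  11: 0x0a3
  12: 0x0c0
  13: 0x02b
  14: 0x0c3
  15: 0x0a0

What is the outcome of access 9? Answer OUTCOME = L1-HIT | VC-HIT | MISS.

  [0] addr=0xad blk=10 s=0: MISS | VC []
  [1] addr=0x24 blk=2 s=0: MISS | VC [10]
  [2] addr=0xc3 blk=12 s=0: MISS | VC [10, 2]
  [3] addr=0x23 blk=2 s=0: VC-HIT | VC [10, 12]
  [4] addr=0x2a blk=2 s=0: L1-HIT | VC [10, 12]
  [5] addr=0xc6 blk=12 s=0: VC-HIT | VC [10, 2]
  [6] addr=0x2d blk=2 s=0: VC-HIT | VC [10, 12]
  [7] addr=0x2a blk=2 s=0: L1-HIT | VC [10, 12]
  [8] addr=0x22 blk=2 s=0: L1-HIT | VC [10, 12]
  [9] addr=0x27 blk=2 s=0: L1-HIT | VC [10, 12]
  [10] addr=0xa4 blk=10 s=0: VC-HIT | VC [2, 12]
  [11] addr=0xa3 blk=10 s=0: L1-HIT | VC [2, 12]
  [12] addr=0xc0 blk=12 s=0: VC-HIT | VC [2, 10]
  [13] addr=0x2b blk=2 s=0: VC-HIT | VC [12, 10]
  [14] addr=0xc3 blk=12 s=0: VC-HIT | VC [2, 10]
  [15] addr=0xa0 blk=10 s=0: VC-HIT | VC [2, 12]

OUTCOME = L1-HIT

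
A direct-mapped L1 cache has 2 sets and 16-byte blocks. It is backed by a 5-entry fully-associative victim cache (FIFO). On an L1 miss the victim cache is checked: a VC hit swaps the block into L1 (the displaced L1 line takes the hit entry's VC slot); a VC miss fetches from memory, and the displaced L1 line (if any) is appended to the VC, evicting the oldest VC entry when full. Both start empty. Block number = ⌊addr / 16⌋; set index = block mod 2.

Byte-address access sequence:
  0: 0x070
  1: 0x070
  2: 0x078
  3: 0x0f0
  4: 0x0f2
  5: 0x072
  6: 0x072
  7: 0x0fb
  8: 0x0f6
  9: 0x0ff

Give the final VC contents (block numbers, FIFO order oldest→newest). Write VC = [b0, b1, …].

VC = [7]

#0 0x70→b7/s1 MISS; vc=[]
#1 0x70→b7/s1 L1-HIT; vc=[]
#2 0x78→b7/s1 L1-HIT; vc=[]
#3 0xf0→b15/s1 MISS; vc=[7]
#4 0xf2→b15/s1 L1-HIT; vc=[7]
#5 0x72→b7/s1 VC-HIT; vc=[15]
#6 0x72→b7/s1 L1-HIT; vc=[15]
#7 0xfb→b15/s1 VC-HIT; vc=[7]
#8 0xf6→b15/s1 L1-HIT; vc=[7]
#9 0xff→b15/s1 L1-HIT; vc=[7]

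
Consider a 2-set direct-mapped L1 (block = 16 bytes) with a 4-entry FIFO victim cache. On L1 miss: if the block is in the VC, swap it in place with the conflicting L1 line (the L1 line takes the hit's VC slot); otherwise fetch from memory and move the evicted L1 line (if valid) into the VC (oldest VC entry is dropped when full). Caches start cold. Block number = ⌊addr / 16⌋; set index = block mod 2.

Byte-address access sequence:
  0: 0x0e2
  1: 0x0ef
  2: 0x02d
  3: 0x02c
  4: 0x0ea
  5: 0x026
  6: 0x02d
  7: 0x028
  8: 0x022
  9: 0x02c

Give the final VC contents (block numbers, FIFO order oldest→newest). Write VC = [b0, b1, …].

#0 0xe2→b14/s0 MISS; vc=[]
#1 0xef→b14/s0 L1-HIT; vc=[]
#2 0x2d→b2/s0 MISS; vc=[14]
#3 0x2c→b2/s0 L1-HIT; vc=[14]
#4 0xea→b14/s0 VC-HIT; vc=[2]
#5 0x26→b2/s0 VC-HIT; vc=[14]
#6 0x2d→b2/s0 L1-HIT; vc=[14]
#7 0x28→b2/s0 L1-HIT; vc=[14]
#8 0x22→b2/s0 L1-HIT; vc=[14]
#9 0x2c→b2/s0 L1-HIT; vc=[14]

VC = [14]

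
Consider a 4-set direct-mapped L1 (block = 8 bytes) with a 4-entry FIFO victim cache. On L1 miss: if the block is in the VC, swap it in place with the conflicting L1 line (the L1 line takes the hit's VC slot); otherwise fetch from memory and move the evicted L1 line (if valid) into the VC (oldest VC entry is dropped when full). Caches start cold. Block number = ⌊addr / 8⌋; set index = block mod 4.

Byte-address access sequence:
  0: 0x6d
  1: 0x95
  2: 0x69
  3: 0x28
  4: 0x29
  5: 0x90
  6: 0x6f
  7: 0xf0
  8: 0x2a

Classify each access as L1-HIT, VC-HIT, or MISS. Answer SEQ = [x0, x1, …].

0: 0x6d (blk 13, set 1) → MISS  vc=[]
1: 0x95 (blk 18, set 2) → MISS  vc=[]
2: 0x69 (blk 13, set 1) → L1-HIT  vc=[]
3: 0x28 (blk 5, set 1) → MISS  vc=[13]
4: 0x29 (blk 5, set 1) → L1-HIT  vc=[13]
5: 0x90 (blk 18, set 2) → L1-HIT  vc=[13]
6: 0x6f (blk 13, set 1) → VC-HIT  vc=[5]
7: 0xf0 (blk 30, set 2) → MISS  vc=[5, 18]
8: 0x2a (blk 5, set 1) → VC-HIT  vc=[13, 18]

SEQ = [MISS, MISS, L1-HIT, MISS, L1-HIT, L1-HIT, VC-HIT, MISS, VC-HIT]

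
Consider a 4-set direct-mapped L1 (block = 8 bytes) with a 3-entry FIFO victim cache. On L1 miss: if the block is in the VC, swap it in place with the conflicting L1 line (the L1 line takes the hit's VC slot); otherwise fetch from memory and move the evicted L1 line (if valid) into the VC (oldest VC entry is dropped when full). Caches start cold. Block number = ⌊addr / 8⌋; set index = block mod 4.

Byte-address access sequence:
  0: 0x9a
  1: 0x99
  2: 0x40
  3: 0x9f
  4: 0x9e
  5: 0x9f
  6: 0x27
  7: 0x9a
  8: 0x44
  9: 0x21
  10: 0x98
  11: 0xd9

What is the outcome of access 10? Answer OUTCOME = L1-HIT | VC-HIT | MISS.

  [0] addr=0x9a blk=19 s=3: MISS | VC []
  [1] addr=0x99 blk=19 s=3: L1-HIT | VC []
  [2] addr=0x40 blk=8 s=0: MISS | VC []
  [3] addr=0x9f blk=19 s=3: L1-HIT | VC []
  [4] addr=0x9e blk=19 s=3: L1-HIT | VC []
  [5] addr=0x9f blk=19 s=3: L1-HIT | VC []
  [6] addr=0x27 blk=4 s=0: MISS | VC [8]
  [7] addr=0x9a blk=19 s=3: L1-HIT | VC [8]
  [8] addr=0x44 blk=8 s=0: VC-HIT | VC [4]
  [9] addr=0x21 blk=4 s=0: VC-HIT | VC [8]
  [10] addr=0x98 blk=19 s=3: L1-HIT | VC [8]
  [11] addr=0xd9 blk=27 s=3: MISS | VC [8, 19]

OUTCOME = L1-HIT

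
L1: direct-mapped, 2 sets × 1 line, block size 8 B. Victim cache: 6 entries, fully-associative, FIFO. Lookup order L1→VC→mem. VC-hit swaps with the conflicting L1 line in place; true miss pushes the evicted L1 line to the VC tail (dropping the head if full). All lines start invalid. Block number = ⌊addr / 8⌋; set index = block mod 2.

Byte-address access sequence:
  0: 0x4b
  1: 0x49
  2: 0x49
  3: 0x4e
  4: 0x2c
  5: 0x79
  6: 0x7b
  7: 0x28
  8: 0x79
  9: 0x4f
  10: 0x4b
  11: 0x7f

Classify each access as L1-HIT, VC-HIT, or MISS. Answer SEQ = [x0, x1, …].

0: 0x4b (blk 9, set 1) → MISS  vc=[]
1: 0x49 (blk 9, set 1) → L1-HIT  vc=[]
2: 0x49 (blk 9, set 1) → L1-HIT  vc=[]
3: 0x4e (blk 9, set 1) → L1-HIT  vc=[]
4: 0x2c (blk 5, set 1) → MISS  vc=[9]
5: 0x79 (blk 15, set 1) → MISS  vc=[9, 5]
6: 0x7b (blk 15, set 1) → L1-HIT  vc=[9, 5]
7: 0x28 (blk 5, set 1) → VC-HIT  vc=[9, 15]
8: 0x79 (blk 15, set 1) → VC-HIT  vc=[9, 5]
9: 0x4f (blk 9, set 1) → VC-HIT  vc=[15, 5]
10: 0x4b (blk 9, set 1) → L1-HIT  vc=[15, 5]
11: 0x7f (blk 15, set 1) → VC-HIT  vc=[9, 5]

SEQ = [MISS, L1-HIT, L1-HIT, L1-HIT, MISS, MISS, L1-HIT, VC-HIT, VC-HIT, VC-HIT, L1-HIT, VC-HIT]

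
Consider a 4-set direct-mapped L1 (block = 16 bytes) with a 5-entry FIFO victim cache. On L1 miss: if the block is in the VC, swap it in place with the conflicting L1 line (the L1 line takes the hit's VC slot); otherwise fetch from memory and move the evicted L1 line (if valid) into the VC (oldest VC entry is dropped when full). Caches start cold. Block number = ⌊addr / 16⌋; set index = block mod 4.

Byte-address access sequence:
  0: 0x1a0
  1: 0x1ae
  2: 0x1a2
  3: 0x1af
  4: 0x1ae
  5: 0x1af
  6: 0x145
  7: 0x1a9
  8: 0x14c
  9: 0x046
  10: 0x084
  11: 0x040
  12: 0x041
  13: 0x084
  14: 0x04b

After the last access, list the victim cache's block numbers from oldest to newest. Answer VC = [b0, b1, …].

VC = [20, 8]

0: 0x1a0 (blk 26, set 2) → MISS  vc=[]
1: 0x1ae (blk 26, set 2) → L1-HIT  vc=[]
2: 0x1a2 (blk 26, set 2) → L1-HIT  vc=[]
3: 0x1af (blk 26, set 2) → L1-HIT  vc=[]
4: 0x1ae (blk 26, set 2) → L1-HIT  vc=[]
5: 0x1af (blk 26, set 2) → L1-HIT  vc=[]
6: 0x145 (blk 20, set 0) → MISS  vc=[]
7: 0x1a9 (blk 26, set 2) → L1-HIT  vc=[]
8: 0x14c (blk 20, set 0) → L1-HIT  vc=[]
9: 0x46 (blk 4, set 0) → MISS  vc=[20]
10: 0x84 (blk 8, set 0) → MISS  vc=[20, 4]
11: 0x40 (blk 4, set 0) → VC-HIT  vc=[20, 8]
12: 0x41 (blk 4, set 0) → L1-HIT  vc=[20, 8]
13: 0x84 (blk 8, set 0) → VC-HIT  vc=[20, 4]
14: 0x4b (blk 4, set 0) → VC-HIT  vc=[20, 8]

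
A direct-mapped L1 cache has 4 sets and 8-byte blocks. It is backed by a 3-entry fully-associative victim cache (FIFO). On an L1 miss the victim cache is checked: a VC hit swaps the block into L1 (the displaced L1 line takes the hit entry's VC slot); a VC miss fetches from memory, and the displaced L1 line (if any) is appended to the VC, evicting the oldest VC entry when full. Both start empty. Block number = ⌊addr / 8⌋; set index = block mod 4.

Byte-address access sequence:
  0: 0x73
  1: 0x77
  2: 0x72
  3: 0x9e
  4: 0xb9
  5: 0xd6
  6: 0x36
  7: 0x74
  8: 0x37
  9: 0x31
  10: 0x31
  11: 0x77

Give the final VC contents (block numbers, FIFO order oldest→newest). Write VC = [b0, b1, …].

VC = [19, 6, 26]

0: 0x73 (blk 14, set 2) → MISS  vc=[]
1: 0x77 (blk 14, set 2) → L1-HIT  vc=[]
2: 0x72 (blk 14, set 2) → L1-HIT  vc=[]
3: 0x9e (blk 19, set 3) → MISS  vc=[]
4: 0xb9 (blk 23, set 3) → MISS  vc=[19]
5: 0xd6 (blk 26, set 2) → MISS  vc=[19, 14]
6: 0x36 (blk 6, set 2) → MISS  vc=[19, 14, 26]
7: 0x74 (blk 14, set 2) → VC-HIT  vc=[19, 6, 26]
8: 0x37 (blk 6, set 2) → VC-HIT  vc=[19, 14, 26]
9: 0x31 (blk 6, set 2) → L1-HIT  vc=[19, 14, 26]
10: 0x31 (blk 6, set 2) → L1-HIT  vc=[19, 14, 26]
11: 0x77 (blk 14, set 2) → VC-HIT  vc=[19, 6, 26]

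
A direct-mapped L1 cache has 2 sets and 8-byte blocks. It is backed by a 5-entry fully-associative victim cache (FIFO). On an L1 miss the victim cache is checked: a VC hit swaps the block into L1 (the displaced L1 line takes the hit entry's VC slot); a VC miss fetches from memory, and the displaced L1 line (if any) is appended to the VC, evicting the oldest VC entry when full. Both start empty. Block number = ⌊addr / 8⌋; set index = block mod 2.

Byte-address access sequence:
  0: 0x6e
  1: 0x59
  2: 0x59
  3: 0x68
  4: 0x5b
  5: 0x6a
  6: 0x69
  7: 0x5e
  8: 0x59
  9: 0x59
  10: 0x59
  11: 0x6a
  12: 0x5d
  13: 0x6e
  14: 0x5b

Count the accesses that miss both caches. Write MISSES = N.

0: 0x6e (blk 13, set 1) → MISS  vc=[]
1: 0x59 (blk 11, set 1) → MISS  vc=[13]
2: 0x59 (blk 11, set 1) → L1-HIT  vc=[13]
3: 0x68 (blk 13, set 1) → VC-HIT  vc=[11]
4: 0x5b (blk 11, set 1) → VC-HIT  vc=[13]
5: 0x6a (blk 13, set 1) → VC-HIT  vc=[11]
6: 0x69 (blk 13, set 1) → L1-HIT  vc=[11]
7: 0x5e (blk 11, set 1) → VC-HIT  vc=[13]
8: 0x59 (blk 11, set 1) → L1-HIT  vc=[13]
9: 0x59 (blk 11, set 1) → L1-HIT  vc=[13]
10: 0x59 (blk 11, set 1) → L1-HIT  vc=[13]
11: 0x6a (blk 13, set 1) → VC-HIT  vc=[11]
12: 0x5d (blk 11, set 1) → VC-HIT  vc=[13]
13: 0x6e (blk 13, set 1) → VC-HIT  vc=[11]
14: 0x5b (blk 11, set 1) → VC-HIT  vc=[13]

MISSES = 2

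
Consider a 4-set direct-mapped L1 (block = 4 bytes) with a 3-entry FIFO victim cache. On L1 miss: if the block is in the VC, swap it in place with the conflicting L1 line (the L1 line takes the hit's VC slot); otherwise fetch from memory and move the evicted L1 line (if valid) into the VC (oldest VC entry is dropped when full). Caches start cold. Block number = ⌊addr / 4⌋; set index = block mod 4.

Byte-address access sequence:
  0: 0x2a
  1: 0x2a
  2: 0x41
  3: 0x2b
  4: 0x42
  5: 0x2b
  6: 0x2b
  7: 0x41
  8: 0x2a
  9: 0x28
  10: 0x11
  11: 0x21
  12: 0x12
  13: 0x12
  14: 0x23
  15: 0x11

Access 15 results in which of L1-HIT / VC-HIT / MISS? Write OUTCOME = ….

0: 0x2a (blk 10, set 2) → MISS  vc=[]
1: 0x2a (blk 10, set 2) → L1-HIT  vc=[]
2: 0x41 (blk 16, set 0) → MISS  vc=[]
3: 0x2b (blk 10, set 2) → L1-HIT  vc=[]
4: 0x42 (blk 16, set 0) → L1-HIT  vc=[]
5: 0x2b (blk 10, set 2) → L1-HIT  vc=[]
6: 0x2b (blk 10, set 2) → L1-HIT  vc=[]
7: 0x41 (blk 16, set 0) → L1-HIT  vc=[]
8: 0x2a (blk 10, set 2) → L1-HIT  vc=[]
9: 0x28 (blk 10, set 2) → L1-HIT  vc=[]
10: 0x11 (blk 4, set 0) → MISS  vc=[16]
11: 0x21 (blk 8, set 0) → MISS  vc=[16, 4]
12: 0x12 (blk 4, set 0) → VC-HIT  vc=[16, 8]
13: 0x12 (blk 4, set 0) → L1-HIT  vc=[16, 8]
14: 0x23 (blk 8, set 0) → VC-HIT  vc=[16, 4]
15: 0x11 (blk 4, set 0) → VC-HIT  vc=[16, 8]

OUTCOME = VC-HIT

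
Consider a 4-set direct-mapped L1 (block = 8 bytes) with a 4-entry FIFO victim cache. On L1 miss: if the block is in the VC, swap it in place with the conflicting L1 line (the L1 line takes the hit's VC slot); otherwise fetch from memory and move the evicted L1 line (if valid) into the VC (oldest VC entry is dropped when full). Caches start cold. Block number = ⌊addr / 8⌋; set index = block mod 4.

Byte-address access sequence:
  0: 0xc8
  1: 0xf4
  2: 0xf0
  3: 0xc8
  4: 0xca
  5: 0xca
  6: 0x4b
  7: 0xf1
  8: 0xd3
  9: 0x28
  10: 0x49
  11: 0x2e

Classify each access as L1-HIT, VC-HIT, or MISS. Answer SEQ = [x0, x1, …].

  [0] addr=0xc8 blk=25 s=1: MISS | VC []
  [1] addr=0xf4 blk=30 s=2: MISS | VC []
  [2] addr=0xf0 blk=30 s=2: L1-HIT | VC []
  [3] addr=0xc8 blk=25 s=1: L1-HIT | VC []
  [4] addr=0xca blk=25 s=1: L1-HIT | VC []
  [5] addr=0xca blk=25 s=1: L1-HIT | VC []
  [6] addr=0x4b blk=9 s=1: MISS | VC [25]
  [7] addr=0xf1 blk=30 s=2: L1-HIT | VC [25]
  [8] addr=0xd3 blk=26 s=2: MISS | VC [25, 30]
  [9] addr=0x28 blk=5 s=1: MISS | VC [25, 30, 9]
  [10] addr=0x49 blk=9 s=1: VC-HIT | VC [25, 30, 5]
  [11] addr=0x2e blk=5 s=1: VC-HIT | VC [25, 30, 9]

SEQ = [MISS, MISS, L1-HIT, L1-HIT, L1-HIT, L1-HIT, MISS, L1-HIT, MISS, MISS, VC-HIT, VC-HIT]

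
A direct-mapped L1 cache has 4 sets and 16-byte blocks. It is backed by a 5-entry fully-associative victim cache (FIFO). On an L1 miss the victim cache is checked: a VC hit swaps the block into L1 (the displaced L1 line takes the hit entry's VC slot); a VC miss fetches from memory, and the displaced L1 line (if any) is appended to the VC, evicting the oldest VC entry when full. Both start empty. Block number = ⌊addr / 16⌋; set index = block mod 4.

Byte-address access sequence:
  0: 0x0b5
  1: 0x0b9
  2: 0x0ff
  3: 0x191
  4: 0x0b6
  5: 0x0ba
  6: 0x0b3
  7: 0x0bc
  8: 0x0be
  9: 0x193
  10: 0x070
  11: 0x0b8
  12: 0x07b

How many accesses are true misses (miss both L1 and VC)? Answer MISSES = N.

  [0] addr=0xb5 blk=11 s=3: MISS | VC []
  [1] addr=0xb9 blk=11 s=3: L1-HIT | VC []
  [2] addr=0xff blk=15 s=3: MISS | VC [11]
  [3] addr=0x191 blk=25 s=1: MISS | VC [11]
  [4] addr=0xb6 blk=11 s=3: VC-HIT | VC [15]
  [5] addr=0xba blk=11 s=3: L1-HIT | VC [15]
  [6] addr=0xb3 blk=11 s=3: L1-HIT | VC [15]
  [7] addr=0xbc blk=11 s=3: L1-HIT | VC [15]
  [8] addr=0xbe blk=11 s=3: L1-HIT | VC [15]
  [9] addr=0x193 blk=25 s=1: L1-HIT | VC [15]
  [10] addr=0x70 blk=7 s=3: MISS | VC [15, 11]
  [11] addr=0xb8 blk=11 s=3: VC-HIT | VC [15, 7]
  [12] addr=0x7b blk=7 s=3: VC-HIT | VC [15, 11]

MISSES = 4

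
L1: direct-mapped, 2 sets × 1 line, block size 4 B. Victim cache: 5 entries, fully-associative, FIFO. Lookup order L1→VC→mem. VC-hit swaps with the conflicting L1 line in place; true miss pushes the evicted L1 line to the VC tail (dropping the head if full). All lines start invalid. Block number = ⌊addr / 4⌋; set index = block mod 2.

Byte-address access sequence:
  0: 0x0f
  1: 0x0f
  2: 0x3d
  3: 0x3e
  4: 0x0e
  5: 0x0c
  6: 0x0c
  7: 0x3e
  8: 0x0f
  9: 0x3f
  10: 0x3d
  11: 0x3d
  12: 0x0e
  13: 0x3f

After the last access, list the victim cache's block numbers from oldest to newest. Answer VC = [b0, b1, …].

  [0] addr=0xf blk=3 s=1: MISS | VC []
  [1] addr=0xf blk=3 s=1: L1-HIT | VC []
  [2] addr=0x3d blk=15 s=1: MISS | VC [3]
  [3] addr=0x3e blk=15 s=1: L1-HIT | VC [3]
  [4] addr=0xe blk=3 s=1: VC-HIT | VC [15]
  [5] addr=0xc blk=3 s=1: L1-HIT | VC [15]
  [6] addr=0xc blk=3 s=1: L1-HIT | VC [15]
  [7] addr=0x3e blk=15 s=1: VC-HIT | VC [3]
  [8] addr=0xf blk=3 s=1: VC-HIT | VC [15]
  [9] addr=0x3f blk=15 s=1: VC-HIT | VC [3]
  [10] addr=0x3d blk=15 s=1: L1-HIT | VC [3]
  [11] addr=0x3d blk=15 s=1: L1-HIT | VC [3]
  [12] addr=0xe blk=3 s=1: VC-HIT | VC [15]
  [13] addr=0x3f blk=15 s=1: VC-HIT | VC [3]

VC = [3]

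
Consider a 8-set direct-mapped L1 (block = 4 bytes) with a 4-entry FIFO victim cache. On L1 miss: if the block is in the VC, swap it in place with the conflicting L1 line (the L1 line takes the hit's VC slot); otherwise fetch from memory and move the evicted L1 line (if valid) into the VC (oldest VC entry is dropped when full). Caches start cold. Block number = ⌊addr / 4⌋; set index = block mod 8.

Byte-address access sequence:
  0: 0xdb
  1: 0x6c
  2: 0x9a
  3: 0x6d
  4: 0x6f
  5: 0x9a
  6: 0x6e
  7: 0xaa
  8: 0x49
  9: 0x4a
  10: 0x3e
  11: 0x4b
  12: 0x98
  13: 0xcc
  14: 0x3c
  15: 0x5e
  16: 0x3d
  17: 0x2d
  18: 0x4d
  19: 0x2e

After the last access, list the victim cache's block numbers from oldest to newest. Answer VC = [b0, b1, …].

0: 0xdb (blk 54, set 6) → MISS  vc=[]
1: 0x6c (blk 27, set 3) → MISS  vc=[]
2: 0x9a (blk 38, set 6) → MISS  vc=[54]
3: 0x6d (blk 27, set 3) → L1-HIT  vc=[54]
4: 0x6f (blk 27, set 3) → L1-HIT  vc=[54]
5: 0x9a (blk 38, set 6) → L1-HIT  vc=[54]
6: 0x6e (blk 27, set 3) → L1-HIT  vc=[54]
7: 0xaa (blk 42, set 2) → MISS  vc=[54]
8: 0x49 (blk 18, set 2) → MISS  vc=[54, 42]
9: 0x4a (blk 18, set 2) → L1-HIT  vc=[54, 42]
10: 0x3e (blk 15, set 7) → MISS  vc=[54, 42]
11: 0x4b (blk 18, set 2) → L1-HIT  vc=[54, 42]
12: 0x98 (blk 38, set 6) → L1-HIT  vc=[54, 42]
13: 0xcc (blk 51, set 3) → MISS  vc=[54, 42, 27]
14: 0x3c (blk 15, set 7) → L1-HIT  vc=[54, 42, 27]
15: 0x5e (blk 23, set 7) → MISS  vc=[54, 42, 27, 15]
16: 0x3d (blk 15, set 7) → VC-HIT  vc=[54, 42, 27, 23]
17: 0x2d (blk 11, set 3) → MISS  vc=[42, 27, 23, 51]
18: 0x4d (blk 19, set 3) → MISS  vc=[27, 23, 51, 11]
19: 0x2e (blk 11, set 3) → VC-HIT  vc=[27, 23, 51, 19]

VC = [27, 23, 51, 19]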